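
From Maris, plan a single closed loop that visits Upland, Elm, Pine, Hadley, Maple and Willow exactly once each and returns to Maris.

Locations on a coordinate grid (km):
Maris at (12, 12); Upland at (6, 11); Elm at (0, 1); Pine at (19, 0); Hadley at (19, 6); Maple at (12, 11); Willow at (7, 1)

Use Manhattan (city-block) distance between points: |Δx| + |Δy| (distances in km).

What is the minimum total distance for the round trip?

Minimum total distance: 62 km.

There are 360 distinct closed tours to check (reversals are equivalent).
Maris → Upland → Elm → Pine → Hadley → Maple → Willow → Maris: 7+16+20+6+12+15+16 = 92
Maris → Upland → Elm → Pine → Hadley → Willow → Maple → Maris: 7+16+20+6+17+15+1 = 82
Maris → Upland → Elm → Pine → Maple → Hadley → Willow → Maris: 7+16+20+18+12+17+16 = 106
Maris → Upland → Elm → Pine → Maple → Willow → Hadley → Maris: 7+16+20+18+15+17+13 = 106
Maris → Upland → Elm → Pine → Willow → Hadley → Maple → Maris: 7+16+20+13+17+12+1 = 86
Maris → Upland → Elm → Pine → Willow → Maple → Hadley → Maris: 7+16+20+13+15+12+13 = 96
Maris → Upland → Elm → Hadley → Pine → Maple → Willow → Maris: 7+16+24+6+18+15+16 = 102
Maris → Upland → Elm → Hadley → Pine → Willow → Maple → Maris: 7+16+24+6+13+15+1 = 82
… (352 more)
Maris → Upland → Elm → Willow → Pine → Hadley → Maple → Maris: 7+16+7+13+6+12+1 = 62  ← best
The minimum is 62.
One optimal route: Maris → Upland → Elm → Willow → Pine → Hadley → Maple → Maris (or its reverse).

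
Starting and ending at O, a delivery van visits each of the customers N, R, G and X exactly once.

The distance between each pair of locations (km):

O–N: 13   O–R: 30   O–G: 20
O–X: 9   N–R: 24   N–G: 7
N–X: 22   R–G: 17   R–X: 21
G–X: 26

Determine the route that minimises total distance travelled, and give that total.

With 4 stops there are 4!/2 = 12 distinct round trips (a route and its reverse cost the same).
O→N→R→G→X→O: 13+24+17+26+9 = 89
O→N→R→X→G→O: 13+24+21+26+20 = 104
O→N→G→R→X→O: 13+7+17+21+9 = 67
O→N→G→X→R→O: 13+7+26+21+30 = 97
O→N→X→R→G→O: 13+22+21+17+20 = 93
O→N→X→G→R→O: 13+22+26+17+30 = 108
O→R→N→G→X→O: 30+24+7+26+9 = 96
O→R→N→X→G→O: 30+24+22+26+20 = 122
O→R→G→N→X→O: 30+17+7+22+9 = 85
O→R→X→N→G→O: 30+21+22+7+20 = 100
O→G→N→R→X→O: 20+7+24+21+9 = 81
O→G→R→N→X→O: 20+17+24+22+9 = 92
The minimum is 67.
One optimal route: O → N → G → R → X → O (or its reverse).

Minimum total distance: 67 km.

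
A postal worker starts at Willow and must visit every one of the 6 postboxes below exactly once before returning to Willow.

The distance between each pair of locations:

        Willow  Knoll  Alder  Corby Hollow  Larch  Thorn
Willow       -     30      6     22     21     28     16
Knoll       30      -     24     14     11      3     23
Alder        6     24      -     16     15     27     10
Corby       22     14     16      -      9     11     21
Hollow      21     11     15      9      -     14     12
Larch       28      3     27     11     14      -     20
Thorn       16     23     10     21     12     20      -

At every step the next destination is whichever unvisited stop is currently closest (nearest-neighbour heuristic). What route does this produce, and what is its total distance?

81 along Willow → Alder → Thorn → Hollow → Corby → Larch → Knoll → Willow.

Willow → [Alder:6 / Thorn:16 / Hollow:21 / Corby:22 / Larch:28 / Knoll:30] → Alder (6)
Alder → [Thorn:10 / Hollow:15 / Corby:16 / Knoll:24 / Larch:27] → Thorn (10)
Thorn → [Hollow:12 / Larch:20 / Corby:21 / Knoll:23] → Hollow (12)
Hollow → [Corby:9 / Knoll:11 / Larch:14] → Corby (9)
Corby → [Larch:11 / Knoll:14] → Larch (11)
Larch → [Knoll:3] → Knoll (3)
Return Knoll→Willow: 30.
Total = 6 + 10 + 12 + 9 + 11 + 3 + 30 = 81.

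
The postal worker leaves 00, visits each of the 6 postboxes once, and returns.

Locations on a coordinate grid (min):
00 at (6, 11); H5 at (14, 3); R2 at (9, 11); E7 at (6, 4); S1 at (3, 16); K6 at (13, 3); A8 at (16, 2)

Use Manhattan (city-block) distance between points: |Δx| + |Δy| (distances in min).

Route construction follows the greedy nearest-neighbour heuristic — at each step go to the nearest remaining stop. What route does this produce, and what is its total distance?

00 → [R2:3 / E7:7 / S1:8 / K6:15 / H5:16 / A8:19] → R2 (3)
R2 → [E7:10 / S1:11 / K6:12 / H5:13 / A8:16] → E7 (10)
E7 → [K6:8 / H5:9 / A8:12 / S1:15] → K6 (8)
K6 → [H5:1 / A8:4 / S1:23] → H5 (1)
H5 → [A8:3 / S1:24] → A8 (3)
A8 → [S1:27] → S1 (27)
Return S1→00: 8.
Total = 3 + 10 + 8 + 1 + 3 + 27 + 8 = 60.

Total distance 60 min via the nearest-neighbour route 00 → R2 → E7 → K6 → H5 → A8 → S1 → 00.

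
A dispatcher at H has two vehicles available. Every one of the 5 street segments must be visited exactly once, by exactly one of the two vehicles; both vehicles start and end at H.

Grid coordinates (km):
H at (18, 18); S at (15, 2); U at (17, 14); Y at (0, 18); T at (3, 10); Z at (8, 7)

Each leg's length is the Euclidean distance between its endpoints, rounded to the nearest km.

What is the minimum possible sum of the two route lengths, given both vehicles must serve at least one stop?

Try each way of splitting the stops between the two vehicles (each non-empty) and, for each split, find the best tour for each vehicle:
  {S} + {U, Y, T, Z}: 32 + 48 = 80
  {U} + {S, Y, T, Z}: 8 + 58 = 66
  {S, U} + {Y, T, Z}: 32 + 48 = 80
  {Y} + {S, U, T, Z}: 36 + 48 = 84
  {S, Y} + {U, T, Z}: 56 + 38 = 94
  {U, Y} + {S, T, Z}: 39 + 48 = 87
  … (15 splits in total)
Best: vehicle 1 H → U → H = 8; vehicle 2 H → S → Z → T → Y → H = 58; combined 66.

Minimum combined distance: 66 km.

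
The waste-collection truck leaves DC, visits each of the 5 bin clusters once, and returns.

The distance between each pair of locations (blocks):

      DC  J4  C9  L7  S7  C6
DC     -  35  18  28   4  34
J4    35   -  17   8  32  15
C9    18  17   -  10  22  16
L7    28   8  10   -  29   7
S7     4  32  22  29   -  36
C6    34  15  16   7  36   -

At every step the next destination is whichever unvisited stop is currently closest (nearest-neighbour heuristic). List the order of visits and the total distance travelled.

At DC the remaining stops are S7 4, C9 18, L7 28, C6 34, J4 35; go to S7.
At S7 the remaining stops are C9 22, L7 29, J4 32, C6 36; go to C9.
At C9 the remaining stops are L7 10, C6 16, J4 17; go to L7.
At L7 the remaining stops are C6 7, J4 8; go to C6.
At C6 the remaining stops are J4 15; go to J4.
Return J4→DC: 35.
Total = 4 + 22 + 10 + 7 + 15 + 35 = 93.

Nearest-neighbour total = 93 blocks; route DC → S7 → C9 → L7 → C6 → J4 → DC.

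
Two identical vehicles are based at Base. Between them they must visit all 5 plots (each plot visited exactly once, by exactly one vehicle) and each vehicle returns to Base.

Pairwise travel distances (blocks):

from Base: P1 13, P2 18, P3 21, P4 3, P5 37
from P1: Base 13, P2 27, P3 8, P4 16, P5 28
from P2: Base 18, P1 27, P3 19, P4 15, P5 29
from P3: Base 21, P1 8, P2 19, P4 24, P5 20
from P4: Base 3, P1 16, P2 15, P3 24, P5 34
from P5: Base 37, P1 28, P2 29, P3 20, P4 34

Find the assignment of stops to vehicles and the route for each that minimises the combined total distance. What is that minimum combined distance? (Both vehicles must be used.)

Minimum combined distance: 94 blocks.

There are 2^4 − 1 = 15 ways to divide the 5 stops into two non-empty groups. For each, the best each vehicle can do is its own shortest tour through its group:
  {P1} + {P2, P3, P4, P5}: 26 + 88 = 114
  {P2} + {P1, P3, P4, P5}: 36 + 78 = 114
  {P1, P2} + {P3, P4, P5}: 58 + 78 = 136
  {P3} + {P1, P2, P4, P5}: 42 + 88 = 130
  {P1, P3} + {P2, P4, P5}: 42 + 84 = 126
  {P2, P3} + {P1, P4, P5}: 58 + 78 = 136
  … (15 splits in total)
  {P4} + {P1, P2, P3, P5}: 6 + 88 = 94  ← best
Best: vehicle 1 Base → P4 → Base = 6; vehicle 2 Base → P1 → P3 → P5 → P2 → Base = 88; combined 94.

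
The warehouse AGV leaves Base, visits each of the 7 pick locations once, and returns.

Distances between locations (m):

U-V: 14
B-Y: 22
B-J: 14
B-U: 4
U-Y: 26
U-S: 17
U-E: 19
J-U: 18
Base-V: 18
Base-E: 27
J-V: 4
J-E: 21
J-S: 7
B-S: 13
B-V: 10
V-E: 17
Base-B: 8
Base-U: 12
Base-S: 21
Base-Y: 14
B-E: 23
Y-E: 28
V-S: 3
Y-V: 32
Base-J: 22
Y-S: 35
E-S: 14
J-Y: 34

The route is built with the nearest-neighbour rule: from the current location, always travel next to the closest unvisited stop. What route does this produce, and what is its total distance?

Total distance 99 m via the nearest-neighbour route Base → B → U → V → S → J → E → Y → Base.

At Base the remaining stops are B 8, U 12, Y 14, V 18, S 21, J 22, E 27; go to B.
At B the remaining stops are U 4, V 10, S 13, J 14, Y 22, E 23; go to U.
At U the remaining stops are V 14, S 17, J 18, E 19, Y 26; go to V.
At V the remaining stops are S 3, J 4, E 17, Y 32; go to S.
At S the remaining stops are J 7, E 14, Y 35; go to J.
At J the remaining stops are E 21, Y 34; go to E.
At E the remaining stops are Y 28; go to Y.
Return Y→Base: 14.
Total = 8 + 4 + 14 + 3 + 7 + 21 + 28 + 14 = 99.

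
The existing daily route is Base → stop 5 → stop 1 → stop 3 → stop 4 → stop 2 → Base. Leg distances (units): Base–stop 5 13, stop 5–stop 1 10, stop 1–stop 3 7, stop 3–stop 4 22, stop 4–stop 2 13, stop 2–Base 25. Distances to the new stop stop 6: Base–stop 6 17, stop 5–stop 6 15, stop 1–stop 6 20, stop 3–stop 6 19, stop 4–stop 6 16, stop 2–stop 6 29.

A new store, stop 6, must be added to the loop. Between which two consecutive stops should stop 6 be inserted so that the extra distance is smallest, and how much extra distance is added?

Insertion cost between consecutive stops i–j is d(i,stop 6) + d(stop 6,j) − d(i,j):
  between Base and stop 5: 17 + 15 − 13 = 19
  between stop 5 and stop 1: 15 + 20 − 10 = 25
  between stop 1 and stop 3: 20 + 19 − 7 = 32
  between stop 3 and stop 4: 19 + 16 − 22 = 13
  between stop 4 and stop 2: 16 + 29 − 13 = 32
  between stop 2 and Base: 29 + 17 − 25 = 21
Cheapest insertion is between stop 3 and stop 4, adding 13.
New total = 90 + 13 = 103.

Adding 13 by placing stop 6 on the stop 3–stop 4 leg.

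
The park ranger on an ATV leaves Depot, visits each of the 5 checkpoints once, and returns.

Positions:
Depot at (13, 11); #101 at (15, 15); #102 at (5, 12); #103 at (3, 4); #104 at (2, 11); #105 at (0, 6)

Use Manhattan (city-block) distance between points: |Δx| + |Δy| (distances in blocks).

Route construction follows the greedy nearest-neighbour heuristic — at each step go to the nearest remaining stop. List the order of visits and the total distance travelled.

Depot → [#101:6 / #102:9 / #104:11 / #103:17 / #105:18] → #101 (6)
#101 → [#102:13 / #104:17 / #103:23 / #105:24] → #102 (13)
#102 → [#104:4 / #103:10 / #105:11] → #104 (4)
#104 → [#105:7 / #103:8] → #105 (7)
#105 → [#103:5] → #103 (5)
Return #103→Depot: 17.
Total = 6 + 13 + 4 + 7 + 5 + 17 = 52.

Total distance 52 blocks via the nearest-neighbour route Depot → #101 → #102 → #104 → #105 → #103 → Depot.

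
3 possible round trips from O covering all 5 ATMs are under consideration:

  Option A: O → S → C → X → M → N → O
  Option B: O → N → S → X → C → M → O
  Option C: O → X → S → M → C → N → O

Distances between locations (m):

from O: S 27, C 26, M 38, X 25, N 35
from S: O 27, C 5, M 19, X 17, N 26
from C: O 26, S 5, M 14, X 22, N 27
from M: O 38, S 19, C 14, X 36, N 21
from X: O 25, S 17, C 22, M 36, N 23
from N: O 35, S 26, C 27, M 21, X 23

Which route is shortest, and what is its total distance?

Shortest is Option C, total 137 m.

Option A: 27 + 5 + 22 + 36 + 21 + 35 = 146
Option B: 35 + 26 + 17 + 22 + 14 + 38 = 152
Option C: 25 + 17 + 19 + 14 + 27 + 35 = 137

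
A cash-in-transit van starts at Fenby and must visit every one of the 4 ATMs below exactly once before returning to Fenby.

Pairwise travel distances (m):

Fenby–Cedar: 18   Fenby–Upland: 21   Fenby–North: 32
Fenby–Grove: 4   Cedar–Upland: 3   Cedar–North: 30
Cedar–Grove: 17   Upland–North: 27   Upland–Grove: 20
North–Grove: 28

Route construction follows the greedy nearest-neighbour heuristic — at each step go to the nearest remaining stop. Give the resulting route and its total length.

Total distance 83 m via the nearest-neighbour route Fenby → Grove → Cedar → Upland → North → Fenby.

At Fenby the remaining stops are Grove 4, Cedar 18, Upland 21, North 32; go to Grove.
At Grove the remaining stops are Cedar 17, Upland 20, North 28; go to Cedar.
At Cedar the remaining stops are Upland 3, North 30; go to Upland.
At Upland the remaining stops are North 27; go to North.
Return North→Fenby: 32.
Total = 4 + 17 + 3 + 27 + 32 = 83.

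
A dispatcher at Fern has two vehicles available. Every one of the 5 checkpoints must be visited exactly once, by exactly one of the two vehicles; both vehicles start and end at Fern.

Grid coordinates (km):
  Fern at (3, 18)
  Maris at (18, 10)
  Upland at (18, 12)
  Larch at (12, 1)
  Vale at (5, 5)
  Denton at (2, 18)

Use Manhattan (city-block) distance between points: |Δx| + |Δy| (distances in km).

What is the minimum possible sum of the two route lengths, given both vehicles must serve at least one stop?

66 km — the smallest possible combined total.

Try each way of splitting the stops between the two vehicles (each non-empty) and, for each split, find the best tour for each vehicle:
  {Maris} + {Upland, Larch, Vale, Denton}: 46 + 66 = 112
  {Upland} + {Maris, Larch, Vale, Denton}: 42 + 66 = 108
  {Maris, Upland} + {Larch, Vale, Denton}: 46 + 54 = 100
  {Larch} + {Maris, Upland, Vale, Denton}: 52 + 58 = 110
  {Maris, Larch} + {Upland, Vale, Denton}: 64 + 58 = 122
  {Upland, Larch} + {Maris, Vale, Denton}: 64 + 58 = 122
  … (15 splits in total)
  {Maris, Upland, Larch, Vale} + {Denton}: 64 + 2 = 66  ← best
Best: vehicle 1 Fern → Upland → Maris → Larch → Vale → Fern = 64; vehicle 2 Fern → Denton → Fern = 2; combined 66.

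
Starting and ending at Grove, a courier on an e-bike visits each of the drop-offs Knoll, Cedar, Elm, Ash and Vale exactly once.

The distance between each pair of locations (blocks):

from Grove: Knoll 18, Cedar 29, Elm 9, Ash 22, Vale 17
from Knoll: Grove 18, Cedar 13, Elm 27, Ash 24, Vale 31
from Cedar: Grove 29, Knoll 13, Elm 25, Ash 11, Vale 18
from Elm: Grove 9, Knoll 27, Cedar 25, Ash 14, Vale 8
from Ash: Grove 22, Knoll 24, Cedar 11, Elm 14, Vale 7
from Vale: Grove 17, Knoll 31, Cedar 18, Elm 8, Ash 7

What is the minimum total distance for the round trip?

Shortest round trip = 66 blocks.

There are 60 distinct closed tours to check (reversals are equivalent).
Grove - Knoll - Cedar - Elm - Ash - Vale - Grove: 18+13+25+14+7+17 = 94
Grove - Knoll - Cedar - Elm - Vale - Ash - Grove: 18+13+25+8+7+22 = 93
Grove - Knoll - Cedar - Ash - Elm - Vale - Grove: 18+13+11+14+8+17 = 81
Grove - Knoll - Cedar - Ash - Vale - Elm - Grove: 18+13+11+7+8+9 = 66
Grove - Knoll - Cedar - Vale - Elm - Ash - Grove: 18+13+18+8+14+22 = 93
Grove - Knoll - Cedar - Vale - Ash - Elm - Grove: 18+13+18+7+14+9 = 79
Grove - Knoll - Elm - Cedar - Ash - Vale - Grove: 18+27+25+11+7+17 = 105
Grove - Knoll - Elm - Cedar - Vale - Ash - Grove: 18+27+25+18+7+22 = 117
Grove - Knoll - Elm - Ash - Cedar - Vale - Grove: 18+27+14+11+18+17 = 105
Grove - Knoll - Elm - Ash - Vale - Cedar - Grove: 18+27+14+7+18+29 = 113
Grove - Knoll - Elm - Vale - Cedar - Ash - Grove: 18+27+8+18+11+22 = 104
Grove - Knoll - Elm - Vale - Ash - Cedar - Grove: 18+27+8+7+11+29 = 100
Grove - Knoll - Ash - Cedar - Elm - Vale - Grove: 18+24+11+25+8+17 = 103
Grove - Knoll - Ash - Cedar - Vale - Elm - Grove: 18+24+11+18+8+9 = 88
… (46 more)
The minimum is 66.
One optimal route: Grove → Knoll → Cedar → Ash → Vale → Elm → Grove (or its reverse).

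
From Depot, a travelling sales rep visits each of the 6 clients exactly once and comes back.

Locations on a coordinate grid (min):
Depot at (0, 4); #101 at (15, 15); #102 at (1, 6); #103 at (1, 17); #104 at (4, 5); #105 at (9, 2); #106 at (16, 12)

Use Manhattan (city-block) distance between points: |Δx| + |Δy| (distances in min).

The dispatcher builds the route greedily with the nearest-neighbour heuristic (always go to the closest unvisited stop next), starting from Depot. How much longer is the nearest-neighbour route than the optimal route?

Excess over optimum: 2 min.

Depot: #102=3, #104=5, #105=11, #103=14, #106=24, #101=26 ⇒ #102
#102: #104=4, #103=11, #105=12, #106=21, #101=23 ⇒ #104
#104: #105=8, #103=15, #106=19, #101=21 ⇒ #105
#105: #106=17, #101=19, #103=23 ⇒ #106
#106: #101=4, #103=20 ⇒ #101
#101: #103=16 ⇒ #103
NN route Depot → #102 → #104 → #105 → #106 → #101 → #103 → Depot costs 66.
Optimal: Depot → #102 → #103 → #101 → #106 → #105 → #104 → Depot costs 64 (by enumerating all 360 distinct tours).
Excess = 66 − 64 = 2.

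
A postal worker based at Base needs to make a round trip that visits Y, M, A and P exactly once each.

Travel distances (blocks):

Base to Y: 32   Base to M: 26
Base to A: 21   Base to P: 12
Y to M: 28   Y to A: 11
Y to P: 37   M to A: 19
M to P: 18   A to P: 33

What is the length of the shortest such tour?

90 blocks — the shortest possible round trip.

There are 12 distinct closed tours to check (reversals are equivalent).
Base → Y → M → A → P → Base: 32+28+19+33+12 = 124
Base → Y → M → P → A → Base: 32+28+18+33+21 = 132
Base → Y → A → M → P → Base: 32+11+19+18+12 = 92
Base → Y → A → P → M → Base: 32+11+33+18+26 = 120
Base → Y → P → M → A → Base: 32+37+18+19+21 = 127
Base → Y → P → A → M → Base: 32+37+33+19+26 = 147
Base → M → Y → A → P → Base: 26+28+11+33+12 = 110
Base → M → Y → P → A → Base: 26+28+37+33+21 = 145
Base → M → A → Y → P → Base: 26+19+11+37+12 = 105
Base → M → P → Y → A → Base: 26+18+37+11+21 = 113
Base → A → Y → M → P → Base: 21+11+28+18+12 = 90
Base → A → M → Y → P → Base: 21+19+28+37+12 = 117
The minimum is 90.
One optimal route: Base → A → Y → M → P → Base (or its reverse).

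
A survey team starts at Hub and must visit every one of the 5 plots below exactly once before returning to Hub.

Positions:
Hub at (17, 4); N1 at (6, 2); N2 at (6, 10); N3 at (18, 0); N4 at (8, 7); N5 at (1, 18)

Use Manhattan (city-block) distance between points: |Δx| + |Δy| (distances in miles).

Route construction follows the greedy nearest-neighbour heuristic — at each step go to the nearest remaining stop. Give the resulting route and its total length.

Hub → [N3:5 / N4:12 / N1:13 / N2:17 / N5:30] → N3 (5)
N3 → [N1:14 / N4:17 / N2:22 / N5:35] → N1 (14)
N1 → [N4:7 / N2:8 / N5:21] → N4 (7)
N4 → [N2:5 / N5:18] → N2 (5)
N2 → [N5:13] → N5 (13)
Return N5→Hub: 30.
Total = 5 + 14 + 7 + 5 + 13 + 30 = 74.

74 miles along Hub → N3 → N1 → N4 → N2 → N5 → Hub.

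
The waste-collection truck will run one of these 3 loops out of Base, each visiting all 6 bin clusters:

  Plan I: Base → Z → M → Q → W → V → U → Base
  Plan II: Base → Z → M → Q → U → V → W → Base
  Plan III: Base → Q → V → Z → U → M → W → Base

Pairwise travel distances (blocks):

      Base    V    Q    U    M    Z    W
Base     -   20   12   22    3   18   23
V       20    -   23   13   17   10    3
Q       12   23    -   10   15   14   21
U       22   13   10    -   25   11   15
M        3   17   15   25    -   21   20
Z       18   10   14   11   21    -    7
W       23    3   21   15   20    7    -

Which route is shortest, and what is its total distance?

Shortest is Plan II, total 103 blocks.

Plan I: 18 + 21 + 15 + 21 + 3 + 13 + 22 = 113
Plan II: 18 + 21 + 15 + 10 + 13 + 3 + 23 = 103
Plan III: 12 + 23 + 10 + 11 + 25 + 20 + 23 = 124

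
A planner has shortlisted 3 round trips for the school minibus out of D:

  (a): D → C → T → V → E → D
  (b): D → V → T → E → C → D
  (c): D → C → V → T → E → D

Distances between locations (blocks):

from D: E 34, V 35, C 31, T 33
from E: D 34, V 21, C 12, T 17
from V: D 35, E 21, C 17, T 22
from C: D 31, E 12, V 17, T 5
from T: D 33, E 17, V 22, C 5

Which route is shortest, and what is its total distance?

Shortest is (a), total 113 blocks.

(a): 31 + 5 + 22 + 21 + 34 = 113
(b): 35 + 22 + 17 + 12 + 31 = 117
(c): 31 + 17 + 22 + 17 + 34 = 121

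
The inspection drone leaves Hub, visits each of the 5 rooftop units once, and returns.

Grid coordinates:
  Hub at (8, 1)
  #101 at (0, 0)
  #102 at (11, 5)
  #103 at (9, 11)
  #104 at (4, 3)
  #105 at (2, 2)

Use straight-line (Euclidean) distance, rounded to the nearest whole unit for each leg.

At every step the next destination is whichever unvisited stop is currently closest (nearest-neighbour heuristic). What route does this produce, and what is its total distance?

From Hub: distances to unvisited — #104=4, #102=5, #105=6, #101=8, #103=10. Nearest is #104 (4).
From #104: distances to unvisited — #105=2, #101=5, #102=7, #103=9. Nearest is #105 (2).
From #105: distances to unvisited — #101=3, #102=9, #103=11. Nearest is #101 (3).
From #101: distances to unvisited — #102=12, #103=14. Nearest is #102 (12).
From #102: distances to unvisited — #103=6. Nearest is #103 (6).
Return #103→Hub: 10.
Total = 4 + 2 + 3 + 12 + 6 + 10 = 37.

37 along Hub → #104 → #105 → #101 → #102 → #103 → Hub.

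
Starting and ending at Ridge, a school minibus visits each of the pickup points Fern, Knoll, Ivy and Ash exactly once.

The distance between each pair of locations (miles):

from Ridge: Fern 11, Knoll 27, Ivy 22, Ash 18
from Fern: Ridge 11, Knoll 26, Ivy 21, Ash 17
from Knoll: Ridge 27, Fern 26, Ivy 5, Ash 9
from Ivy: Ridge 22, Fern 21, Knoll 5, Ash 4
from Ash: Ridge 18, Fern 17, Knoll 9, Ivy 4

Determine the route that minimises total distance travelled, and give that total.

Shortest round trip = 64 miles.

Ridge-Fern-Knoll-Ivy-Ash-Ridge: 11+26+5+4+18 = 64
Ridge-Fern-Knoll-Ash-Ivy-Ridge: 11+26+9+4+22 = 72
Ridge-Fern-Ivy-Knoll-Ash-Ridge: 11+21+5+9+18 = 64
Ridge-Fern-Ivy-Ash-Knoll-Ridge: 11+21+4+9+27 = 72
Ridge-Fern-Ash-Knoll-Ivy-Ridge: 11+17+9+5+22 = 64
Ridge-Fern-Ash-Ivy-Knoll-Ridge: 11+17+4+5+27 = 64
Ridge-Knoll-Fern-Ivy-Ash-Ridge: 27+26+21+4+18 = 96
Ridge-Knoll-Fern-Ash-Ivy-Ridge: 27+26+17+4+22 = 96
Ridge-Knoll-Ivy-Fern-Ash-Ridge: 27+5+21+17+18 = 88
Ridge-Knoll-Ash-Fern-Ivy-Ridge: 27+9+17+21+22 = 96
Ridge-Ivy-Fern-Knoll-Ash-Ridge: 22+21+26+9+18 = 96
Ridge-Ivy-Knoll-Fern-Ash-Ridge: 22+5+26+17+18 = 88
The minimum is 64.
One optimal route: Ridge → Fern → Knoll → Ivy → Ash → Ridge (or its reverse).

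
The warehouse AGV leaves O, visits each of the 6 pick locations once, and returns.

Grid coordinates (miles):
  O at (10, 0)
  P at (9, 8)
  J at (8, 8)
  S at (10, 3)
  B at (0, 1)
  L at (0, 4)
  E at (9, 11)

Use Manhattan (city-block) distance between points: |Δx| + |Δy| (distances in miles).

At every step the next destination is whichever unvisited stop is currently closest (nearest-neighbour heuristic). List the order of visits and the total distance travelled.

Total distance 44 miles via the nearest-neighbour route O → S → P → J → E → L → B → O.

At O the remaining stops are S 3, P 9, J 10, B 11, E 12, L 14; go to S.
At S the remaining stops are P 6, J 7, E 9, L 11, B 12; go to P.
At P the remaining stops are J 1, E 3, L 13, B 16; go to J.
At J the remaining stops are E 4, L 12, B 15; go to E.
At E the remaining stops are L 16, B 19; go to L.
At L the remaining stops are B 3; go to B.
Return B→O: 11.
Total = 3 + 6 + 1 + 4 + 16 + 3 + 11 = 44.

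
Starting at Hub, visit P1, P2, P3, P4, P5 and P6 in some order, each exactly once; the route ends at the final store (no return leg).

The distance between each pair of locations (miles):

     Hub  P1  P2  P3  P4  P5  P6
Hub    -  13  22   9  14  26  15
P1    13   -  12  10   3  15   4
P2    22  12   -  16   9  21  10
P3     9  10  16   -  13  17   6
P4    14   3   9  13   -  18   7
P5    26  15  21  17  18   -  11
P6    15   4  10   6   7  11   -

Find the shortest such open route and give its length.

Minimum one-way distance = 52 miles.

There are 6! = 720 possible orderings.
Hub→P1→P2→P3→P4→P5→P6: 13+12+16+13+18+11 = 83
Hub→P1→P2→P3→P4→P6→P5: 13+12+16+13+7+11 = 72
Hub→P1→P2→P3→P5→P4→P6: 13+12+16+17+18+7 = 83
Hub→P1→P2→P3→P5→P6→P4: 13+12+16+17+11+7 = 76
Hub→P1→P2→P3→P6→P4→P5: 13+12+16+6+7+18 = 72
Hub→P1→P2→P3→P6→P5→P4: 13+12+16+6+11+18 = 76
Hub→P1→P2→P4→P3→P5→P6: 13+12+9+13+17+11 = 75
Hub→P1→P2→P4→P3→P6→P5: 13+12+9+13+6+11 = 64
… (712 more)
Hub→P3→P1→P4→P2→P6→P5: 9+10+3+9+10+11 = 52  ← best
The minimum is 52.
One shortest path: Hub → P3 → P1 → P4 → P2 → P6 → P5.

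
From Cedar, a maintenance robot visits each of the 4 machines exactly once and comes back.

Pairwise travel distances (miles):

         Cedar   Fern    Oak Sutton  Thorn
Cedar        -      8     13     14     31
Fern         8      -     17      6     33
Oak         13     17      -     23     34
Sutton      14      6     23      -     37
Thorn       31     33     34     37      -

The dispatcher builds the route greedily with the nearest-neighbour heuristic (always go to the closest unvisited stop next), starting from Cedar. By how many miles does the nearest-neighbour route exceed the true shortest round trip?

The nearest-neighbour route is 4 miles longer than optimal.

Cedar: Fern=8, Oak=13, Sutton=14, Thorn=31 ⇒ Fern
Fern: Sutton=6, Oak=17, Thorn=33 ⇒ Sutton
Sutton: Oak=23, Thorn=37 ⇒ Oak
Oak: Thorn=34 ⇒ Thorn
NN route Cedar → Fern → Sutton → Oak → Thorn → Cedar costs 102.
Optimal: Cedar → Fern → Sutton → Thorn → Oak → Cedar costs 98 (by enumerating all 12 distinct tours).
Excess = 102 − 98 = 4.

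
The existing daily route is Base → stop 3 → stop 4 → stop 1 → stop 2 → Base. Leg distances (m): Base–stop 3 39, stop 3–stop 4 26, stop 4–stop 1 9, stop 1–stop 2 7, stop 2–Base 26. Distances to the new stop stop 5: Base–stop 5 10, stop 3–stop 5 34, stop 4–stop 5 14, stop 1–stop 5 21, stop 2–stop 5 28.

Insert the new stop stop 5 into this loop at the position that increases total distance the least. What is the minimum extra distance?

Adding 5 m by placing stop 5 on the Base–stop 3 leg.

Insertion cost between consecutive stops i–j is d(i,stop 5) + d(stop 5,j) − d(i,j):
  between Base and stop 3: 10 + 34 − 39 = 5
  between stop 3 and stop 4: 34 + 14 − 26 = 22
  between stop 4 and stop 1: 14 + 21 − 9 = 26
  between stop 1 and stop 2: 21 + 28 − 7 = 42
  between stop 2 and Base: 28 + 10 − 26 = 12
Cheapest insertion is between Base and stop 3, adding 5.
New total = 107 + 5 = 112.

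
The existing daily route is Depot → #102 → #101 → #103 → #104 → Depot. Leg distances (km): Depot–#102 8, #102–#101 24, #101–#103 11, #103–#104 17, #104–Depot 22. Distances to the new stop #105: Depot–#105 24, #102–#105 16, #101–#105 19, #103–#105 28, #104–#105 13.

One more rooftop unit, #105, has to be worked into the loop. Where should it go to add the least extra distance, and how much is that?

Insertion cost between consecutive stops i–j is d(i,#105) + d(#105,j) − d(i,j):
  between Depot and #102: 24 + 16 − 8 = 32
  between #102 and #101: 16 + 19 − 24 = 11
  between #101 and #103: 19 + 28 − 11 = 36
  between #103 and #104: 28 + 13 − 17 = 24
  between #104 and Depot: 13 + 24 − 22 = 15
Cheapest insertion is between #102 and #101, adding 11.
New total = 82 + 11 = 93.

Adding 11 km by placing #105 on the #102–#101 leg.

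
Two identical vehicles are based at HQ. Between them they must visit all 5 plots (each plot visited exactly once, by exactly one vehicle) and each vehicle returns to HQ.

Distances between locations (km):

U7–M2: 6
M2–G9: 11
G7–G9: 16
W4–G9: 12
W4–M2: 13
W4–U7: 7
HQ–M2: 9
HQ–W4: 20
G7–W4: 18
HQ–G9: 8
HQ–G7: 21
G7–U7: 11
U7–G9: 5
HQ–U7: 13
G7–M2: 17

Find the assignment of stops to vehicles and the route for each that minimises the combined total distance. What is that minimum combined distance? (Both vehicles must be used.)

Check every non-empty split of the stops between the two vehicles; for each half take its own optimal tour:
  {G7} + {W4, U7, M2, G9}: 42 + 42 = 84
  {W4} + {G7, U7, M2, G9}: 40 + 50 = 90
  {G7, W4} + {U7, M2, G9}: 59 + 28 = 87
  {U7} + {G7, W4, M2, G9}: 26 + 64 = 90
  {G7, U7} + {W4, M2, G9}: 45 + 42 = 87
  {W4, U7} + {G7, M2, G9}: 40 + 50 = 90
  … (15 splits in total)
  {M2} + {G7, W4, U7, G9}: 18 + 59 = 77  ← best
Best: vehicle 1 HQ → M2 → HQ = 18; vehicle 2 HQ → G7 → W4 → U7 → G9 → HQ = 59; combined 77.

77 km — the smallest possible combined total.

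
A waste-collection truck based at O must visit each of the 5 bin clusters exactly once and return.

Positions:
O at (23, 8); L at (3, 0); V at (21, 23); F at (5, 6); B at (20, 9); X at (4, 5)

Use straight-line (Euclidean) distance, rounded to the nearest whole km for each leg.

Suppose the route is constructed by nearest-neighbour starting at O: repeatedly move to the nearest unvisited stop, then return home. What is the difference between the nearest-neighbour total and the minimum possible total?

The nearest-neighbour route is 2 km longer than optimal.

O: B=3, V=15, F=18, X=19, L=22 ⇒ B
B: V=14, F=15, X=16, L=19 ⇒ V
V: F=23, X=25, L=29 ⇒ F
F: X=1, L=6 ⇒ X
X: L=5 ⇒ L
NN route O → B → V → F → X → L → O costs 68.
Optimal: O → V → F → X → L → B → O costs 66 (by enumerating all 60 distinct tours).
Excess = 68 − 66 = 2.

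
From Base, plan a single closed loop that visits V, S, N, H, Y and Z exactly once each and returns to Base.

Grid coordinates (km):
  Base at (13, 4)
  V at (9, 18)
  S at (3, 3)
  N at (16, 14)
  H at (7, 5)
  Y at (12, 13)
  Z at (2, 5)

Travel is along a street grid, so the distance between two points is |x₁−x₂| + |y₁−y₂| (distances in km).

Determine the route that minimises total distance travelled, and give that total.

Base - V - S - N - H - Y - Z - Base: 18+21+24+18+13+18+12 = 124
Base - V - S - N - H - Z - Y - Base: 18+21+24+18+5+18+10 = 114
Base - V - S - N - Y - H - Z - Base: 18+21+24+5+13+5+12 = 98
Base - V - S - N - Y - Z - H - Base: 18+21+24+5+18+5+7 = 98
Base - V - S - N - Z - H - Y - Base: 18+21+24+23+5+13+10 = 114
Base - V - S - N - Z - Y - H - Base: 18+21+24+23+18+13+7 = 124
Base - V - S - H - N - Y - Z - Base: 18+21+6+18+5+18+12 = 98
Base - V - S - H - N - Z - Y - Base: 18+21+6+18+23+18+10 = 114
… (352 more)
Base - S - Z - H - V - N - Y - Base: 11+3+5+15+11+5+10 = 60  ← best
The minimum is 60.
One optimal route: Base → S → Z → H → V → N → Y → Base (or its reverse).

60 km — the shortest possible round trip.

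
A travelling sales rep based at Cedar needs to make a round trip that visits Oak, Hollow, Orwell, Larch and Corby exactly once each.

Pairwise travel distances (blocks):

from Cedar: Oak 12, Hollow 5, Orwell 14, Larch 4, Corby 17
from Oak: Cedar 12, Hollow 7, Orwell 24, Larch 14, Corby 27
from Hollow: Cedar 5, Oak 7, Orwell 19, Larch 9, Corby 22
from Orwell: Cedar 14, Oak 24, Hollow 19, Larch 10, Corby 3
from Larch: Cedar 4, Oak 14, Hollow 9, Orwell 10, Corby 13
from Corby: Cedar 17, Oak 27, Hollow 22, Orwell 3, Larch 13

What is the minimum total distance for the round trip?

Cedar-Oak-Hollow-Orwell-Larch-Corby-Cedar: 12+7+19+10+13+17 = 78
Cedar-Oak-Hollow-Orwell-Corby-Larch-Cedar: 12+7+19+3+13+4 = 58
Cedar-Oak-Hollow-Larch-Orwell-Corby-Cedar: 12+7+9+10+3+17 = 58
Cedar-Oak-Hollow-Larch-Corby-Orwell-Cedar: 12+7+9+13+3+14 = 58
Cedar-Oak-Hollow-Corby-Orwell-Larch-Cedar: 12+7+22+3+10+4 = 58
Cedar-Oak-Hollow-Corby-Larch-Orwell-Cedar: 12+7+22+13+10+14 = 78
Cedar-Oak-Orwell-Hollow-Larch-Corby-Cedar: 12+24+19+9+13+17 = 94
Cedar-Oak-Orwell-Hollow-Corby-Larch-Cedar: 12+24+19+22+13+4 = 94
Cedar-Oak-Orwell-Larch-Hollow-Corby-Cedar: 12+24+10+9+22+17 = 94
Cedar-Oak-Orwell-Larch-Corby-Hollow-Cedar: 12+24+10+13+22+5 = 86
Cedar-Oak-Orwell-Corby-Hollow-Larch-Cedar: 12+24+3+22+9+4 = 74
Cedar-Oak-Orwell-Corby-Larch-Hollow-Cedar: 12+24+3+13+9+5 = 66
Cedar-Oak-Larch-Hollow-Orwell-Corby-Cedar: 12+14+9+19+3+17 = 74
Cedar-Oak-Larch-Hollow-Corby-Orwell-Cedar: 12+14+9+22+3+14 = 74
… (46 more)
Cedar-Hollow-Oak-Orwell-Corby-Larch-Cedar: 5+7+24+3+13+4 = 56  ← best
The minimum is 56.
One optimal route: Cedar → Hollow → Oak → Orwell → Corby → Larch → Cedar (or its reverse).

Minimum total distance: 56 blocks.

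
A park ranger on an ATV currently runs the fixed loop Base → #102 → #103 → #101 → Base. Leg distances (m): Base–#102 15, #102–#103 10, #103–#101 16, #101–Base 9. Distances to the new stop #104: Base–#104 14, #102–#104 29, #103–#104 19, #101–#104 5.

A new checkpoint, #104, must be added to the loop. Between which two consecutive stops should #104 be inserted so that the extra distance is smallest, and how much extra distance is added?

Minimum extra distance: 8 m, inserting #104 between #103 and #101.

Insertion cost between consecutive stops i–j is d(i,#104) + d(#104,j) − d(i,j):
  between Base and #102: 14 + 29 − 15 = 28
  between #102 and #103: 29 + 19 − 10 = 38
  between #103 and #101: 19 + 5 − 16 = 8
  between #101 and Base: 5 + 14 − 9 = 10
Cheapest insertion is between #103 and #101, adding 8.
New total = 50 + 8 = 58.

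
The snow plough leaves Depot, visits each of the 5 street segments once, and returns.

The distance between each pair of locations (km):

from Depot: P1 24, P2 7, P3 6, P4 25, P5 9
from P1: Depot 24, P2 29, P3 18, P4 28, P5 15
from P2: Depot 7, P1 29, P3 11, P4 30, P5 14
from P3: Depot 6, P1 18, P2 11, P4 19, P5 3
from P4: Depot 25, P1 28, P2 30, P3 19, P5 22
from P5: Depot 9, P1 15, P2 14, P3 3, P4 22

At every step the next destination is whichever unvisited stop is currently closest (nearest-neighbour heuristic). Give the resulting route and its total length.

Depot → [P3:6 / P2:7 / P5:9 / P1:24 / P4:25] → P3 (6)
P3 → [P5:3 / P2:11 / P1:18 / P4:19] → P5 (3)
P5 → [P2:14 / P1:15 / P4:22] → P2 (14)
P2 → [P1:29 / P4:30] → P1 (29)
P1 → [P4:28] → P4 (28)
Return P4→Depot: 25.
Total = 6 + 3 + 14 + 29 + 28 + 25 = 105.

Total distance 105 km via the nearest-neighbour route Depot → P3 → P5 → P2 → P1 → P4 → Depot.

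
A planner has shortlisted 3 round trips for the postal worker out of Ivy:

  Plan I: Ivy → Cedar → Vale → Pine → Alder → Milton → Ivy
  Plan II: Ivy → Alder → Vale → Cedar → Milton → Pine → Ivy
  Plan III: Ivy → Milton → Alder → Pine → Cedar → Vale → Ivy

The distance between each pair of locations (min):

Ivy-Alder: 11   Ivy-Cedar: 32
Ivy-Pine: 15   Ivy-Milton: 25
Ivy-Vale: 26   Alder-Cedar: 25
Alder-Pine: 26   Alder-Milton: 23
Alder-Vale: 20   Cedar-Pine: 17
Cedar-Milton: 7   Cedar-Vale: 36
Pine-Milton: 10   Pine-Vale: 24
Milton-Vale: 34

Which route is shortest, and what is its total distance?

99 min — Plan II is the shortest.

Plan I: 32 + 36 + 24 + 26 + 23 + 25 = 166
Plan II: 11 + 20 + 36 + 7 + 10 + 15 = 99
Plan III: 25 + 23 + 26 + 17 + 36 + 26 = 153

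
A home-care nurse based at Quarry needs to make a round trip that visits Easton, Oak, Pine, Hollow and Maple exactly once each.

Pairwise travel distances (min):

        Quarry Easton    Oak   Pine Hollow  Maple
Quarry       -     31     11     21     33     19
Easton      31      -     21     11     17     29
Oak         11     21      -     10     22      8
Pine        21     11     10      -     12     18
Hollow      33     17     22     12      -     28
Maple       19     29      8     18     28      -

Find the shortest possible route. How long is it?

Minimum total distance: 96 min.

There are 60 distinct closed tours to check (reversals are equivalent).
Quarry-Easton-Oak-Pine-Hollow-Maple-Quarry: 31+21+10+12+28+19 = 121
Quarry-Easton-Oak-Pine-Maple-Hollow-Quarry: 31+21+10+18+28+33 = 141
Quarry-Easton-Oak-Hollow-Pine-Maple-Quarry: 31+21+22+12+18+19 = 123
Quarry-Easton-Oak-Hollow-Maple-Pine-Quarry: 31+21+22+28+18+21 = 141
Quarry-Easton-Oak-Maple-Pine-Hollow-Quarry: 31+21+8+18+12+33 = 123
Quarry-Easton-Oak-Maple-Hollow-Pine-Quarry: 31+21+8+28+12+21 = 121
Quarry-Easton-Pine-Oak-Hollow-Maple-Quarry: 31+11+10+22+28+19 = 121
Quarry-Easton-Pine-Oak-Maple-Hollow-Quarry: 31+11+10+8+28+33 = 121
Quarry-Easton-Pine-Hollow-Oak-Maple-Quarry: 31+11+12+22+8+19 = 103
Quarry-Easton-Pine-Hollow-Maple-Oak-Quarry: 31+11+12+28+8+11 = 101
Quarry-Easton-Pine-Maple-Oak-Hollow-Quarry: 31+11+18+8+22+33 = 123
Quarry-Easton-Pine-Maple-Hollow-Oak-Quarry: 31+11+18+28+22+11 = 121
Quarry-Easton-Hollow-Oak-Pine-Maple-Quarry: 31+17+22+10+18+19 = 117
Quarry-Easton-Hollow-Oak-Maple-Pine-Quarry: 31+17+22+8+18+21 = 117
… (46 more)
Quarry-Oak-Pine-Easton-Hollow-Maple-Quarry: 11+10+11+17+28+19 = 96  ← best
The minimum is 96.
One optimal route: Quarry → Oak → Pine → Easton → Hollow → Maple → Quarry (or its reverse).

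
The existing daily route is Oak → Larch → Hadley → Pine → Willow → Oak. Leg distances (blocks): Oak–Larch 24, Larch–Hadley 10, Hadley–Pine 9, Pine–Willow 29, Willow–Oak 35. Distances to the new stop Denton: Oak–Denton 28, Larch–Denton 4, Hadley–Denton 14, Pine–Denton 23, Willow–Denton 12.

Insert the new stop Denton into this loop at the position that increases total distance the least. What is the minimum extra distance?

Adding 5 blocks by placing Denton on the Willow–Oak leg.

Insertion cost between consecutive stops i–j is d(i,Denton) + d(Denton,j) − d(i,j):
  between Oak and Larch: 28 + 4 − 24 = 8
  between Larch and Hadley: 4 + 14 − 10 = 8
  between Hadley and Pine: 14 + 23 − 9 = 28
  between Pine and Willow: 23 + 12 − 29 = 6
  between Willow and Oak: 12 + 28 − 35 = 5
Cheapest insertion is between Willow and Oak, adding 5.
New total = 107 + 5 = 112.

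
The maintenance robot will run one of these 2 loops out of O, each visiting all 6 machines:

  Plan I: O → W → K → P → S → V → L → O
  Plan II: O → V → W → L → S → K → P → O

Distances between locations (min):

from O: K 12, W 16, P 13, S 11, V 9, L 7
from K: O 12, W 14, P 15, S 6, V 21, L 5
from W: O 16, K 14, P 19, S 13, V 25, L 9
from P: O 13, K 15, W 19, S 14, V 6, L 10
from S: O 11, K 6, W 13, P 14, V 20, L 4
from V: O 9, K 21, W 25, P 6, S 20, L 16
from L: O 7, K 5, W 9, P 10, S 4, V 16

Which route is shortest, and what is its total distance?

Shortest is Plan II, total 81 min.

Plan I: 16 + 14 + 15 + 14 + 20 + 16 + 7 = 102
Plan II: 9 + 25 + 9 + 4 + 6 + 15 + 13 = 81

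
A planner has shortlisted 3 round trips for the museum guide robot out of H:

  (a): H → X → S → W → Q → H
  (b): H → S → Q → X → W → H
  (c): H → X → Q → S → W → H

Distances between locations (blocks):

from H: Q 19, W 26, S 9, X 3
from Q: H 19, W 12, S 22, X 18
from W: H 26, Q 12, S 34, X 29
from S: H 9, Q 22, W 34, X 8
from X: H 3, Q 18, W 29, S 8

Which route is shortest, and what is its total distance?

(a): 3 + 8 + 34 + 12 + 19 = 76
(b): 9 + 22 + 18 + 29 + 26 = 104
(c): 3 + 18 + 22 + 34 + 26 = 103

Shortest is (a), total 76 blocks.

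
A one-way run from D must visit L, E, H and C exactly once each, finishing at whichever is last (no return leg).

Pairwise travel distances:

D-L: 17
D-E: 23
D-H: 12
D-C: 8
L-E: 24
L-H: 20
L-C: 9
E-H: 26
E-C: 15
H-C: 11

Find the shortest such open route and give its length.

There are 4! = 24 possible orderings.
D - L - E - H - C: 17+24+26+11 = 78
D - L - E - C - H: 17+24+15+11 = 67
D - L - H - E - C: 17+20+26+15 = 78
D - L - H - C - E: 17+20+11+15 = 63
D - L - C - E - H: 17+9+15+26 = 67
D - L - C - H - E: 17+9+11+26 = 63
D - E - L - H - C: 23+24+20+11 = 78
D - E - L - C - H: 23+24+9+11 = 67
D - E - H - L - C: 23+26+20+9 = 78
D - E - H - C - L: 23+26+11+9 = 69
D - E - C - L - H: 23+15+9+20 = 67
D - E - C - H - L: 23+15+11+20 = 69
D - H - L - E - C: 12+20+24+15 = 71
D - H - L - C - E: 12+20+9+15 = 56
… (10 more)
The minimum is 56.
One shortest path: D → H → L → C → E.

Shortest open route: 56.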